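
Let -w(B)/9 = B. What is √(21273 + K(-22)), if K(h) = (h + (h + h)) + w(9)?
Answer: √21126 ≈ 145.35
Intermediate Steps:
w(B) = -9*B
K(h) = -81 + 3*h (K(h) = (h + (h + h)) - 9*9 = (h + 2*h) - 81 = 3*h - 81 = -81 + 3*h)
√(21273 + K(-22)) = √(21273 + (-81 + 3*(-22))) = √(21273 + (-81 - 66)) = √(21273 - 147) = √21126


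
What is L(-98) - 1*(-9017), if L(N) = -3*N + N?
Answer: 9213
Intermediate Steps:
L(N) = -2*N
L(-98) - 1*(-9017) = -2*(-98) - 1*(-9017) = 196 + 9017 = 9213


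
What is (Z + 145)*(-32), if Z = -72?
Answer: -2336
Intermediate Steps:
(Z + 145)*(-32) = (-72 + 145)*(-32) = 73*(-32) = -2336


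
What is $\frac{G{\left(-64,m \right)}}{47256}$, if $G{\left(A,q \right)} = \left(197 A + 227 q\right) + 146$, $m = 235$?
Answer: $\frac{40883}{47256} \approx 0.86514$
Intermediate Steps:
$G{\left(A,q \right)} = 146 + 197 A + 227 q$
$\frac{G{\left(-64,m \right)}}{47256} = \frac{146 + 197 \left(-64\right) + 227 \cdot 235}{47256} = \left(146 - 12608 + 53345\right) \frac{1}{47256} = 40883 \cdot \frac{1}{47256} = \frac{40883}{47256}$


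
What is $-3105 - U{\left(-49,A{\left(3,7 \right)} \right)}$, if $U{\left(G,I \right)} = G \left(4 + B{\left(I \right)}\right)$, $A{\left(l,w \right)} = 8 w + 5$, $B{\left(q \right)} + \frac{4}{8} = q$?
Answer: $\frac{111}{2} \approx 55.5$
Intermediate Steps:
$B{\left(q \right)} = - \frac{1}{2} + q$
$A{\left(l,w \right)} = 5 + 8 w$
$U{\left(G,I \right)} = G \left(\frac{7}{2} + I\right)$ ($U{\left(G,I \right)} = G \left(4 + \left(- \frac{1}{2} + I\right)\right) = G \left(\frac{7}{2} + I\right)$)
$-3105 - U{\left(-49,A{\left(3,7 \right)} \right)} = -3105 - \frac{1}{2} \left(-49\right) \left(7 + 2 \left(5 + 8 \cdot 7\right)\right) = -3105 - \frac{1}{2} \left(-49\right) \left(7 + 2 \left(5 + 56\right)\right) = -3105 - \frac{1}{2} \left(-49\right) \left(7 + 2 \cdot 61\right) = -3105 - \frac{1}{2} \left(-49\right) \left(7 + 122\right) = -3105 - \frac{1}{2} \left(-49\right) 129 = -3105 - - \frac{6321}{2} = -3105 + \frac{6321}{2} = \frac{111}{2}$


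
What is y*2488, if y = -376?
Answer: -935488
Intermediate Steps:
y*2488 = -376*2488 = -935488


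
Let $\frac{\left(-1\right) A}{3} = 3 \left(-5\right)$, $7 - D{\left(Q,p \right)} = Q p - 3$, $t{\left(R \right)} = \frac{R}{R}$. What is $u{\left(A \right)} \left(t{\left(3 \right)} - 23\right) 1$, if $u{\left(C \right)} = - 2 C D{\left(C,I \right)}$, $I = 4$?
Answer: $-336600$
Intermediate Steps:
$t{\left(R \right)} = 1$
$D{\left(Q,p \right)} = 10 - Q p$ ($D{\left(Q,p \right)} = 7 - \left(Q p - 3\right) = 7 - \left(-3 + Q p\right) = 10 - Q p$)
$A = 45$ ($A = - 3 \cdot 3 \left(-5\right) = \left(-3\right) \left(-15\right) = 45$)
$u{\left(C \right)} = - 2 C \left(10 - 4 C\right)$ ($u{\left(C \right)} = - 2 C \left(10 - C 4\right) = - 2 C \left(10 - 4 C\right)$)
$u{\left(A \right)} \left(t{\left(3 \right)} - 23\right) 1 = 4 \cdot 45 \left(-5 + 2 \cdot 45\right) \left(1 - 23\right) 1 = 4 \cdot 45 \left(-5 + 90\right) \left(1 - 23\right) 1 = 4 \cdot 45 \cdot 85 \left(\left(-22\right) 1\right) = 15300 \left(-22\right) = -336600$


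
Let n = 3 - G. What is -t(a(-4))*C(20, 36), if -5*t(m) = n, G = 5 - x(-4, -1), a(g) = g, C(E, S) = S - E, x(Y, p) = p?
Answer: -48/5 ≈ -9.6000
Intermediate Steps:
G = 6 (G = 5 - 1*(-1) = 5 + 1 = 6)
n = -3 (n = 3 - 1*6 = 3 - 6 = -3)
t(m) = ⅗ (t(m) = -⅕*(-3) = ⅗)
-t(a(-4))*C(20, 36) = -3*(36 - 1*20)/5 = -3*(36 - 20)/5 = -3*16/5 = -1*48/5 = -48/5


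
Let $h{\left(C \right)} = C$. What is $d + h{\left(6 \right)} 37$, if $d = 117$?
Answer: $339$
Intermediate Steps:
$d + h{\left(6 \right)} 37 = 117 + 6 \cdot 37 = 117 + 222 = 339$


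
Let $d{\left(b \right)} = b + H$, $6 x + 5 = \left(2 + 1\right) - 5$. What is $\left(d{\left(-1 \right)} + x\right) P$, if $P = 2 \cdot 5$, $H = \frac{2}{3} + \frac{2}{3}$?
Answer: $- \frac{25}{3} \approx -8.3333$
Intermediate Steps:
$x = - \frac{7}{6}$ ($x = - \frac{5}{6} + \frac{\left(2 + 1\right) - 5}{6} = - \frac{5}{6} + \frac{3 - 5}{6} = - \frac{5}{6} + \frac{1}{6} \left(-2\right) = - \frac{5}{6} - \frac{1}{3} = - \frac{7}{6} \approx -1.1667$)
$H = \frac{4}{3}$ ($H = 2 \cdot \frac{1}{3} + 2 \cdot \frac{1}{3} = \frac{2}{3} + \frac{2}{3} = \frac{4}{3} \approx 1.3333$)
$P = 10$
$d{\left(b \right)} = \frac{4}{3} + b$ ($d{\left(b \right)} = b + \frac{4}{3} = \frac{4}{3} + b$)
$\left(d{\left(-1 \right)} + x\right) P = \left(\left(\frac{4}{3} - 1\right) - \frac{7}{6}\right) 10 = \left(\frac{1}{3} - \frac{7}{6}\right) 10 = \left(- \frac{5}{6}\right) 10 = - \frac{25}{3}$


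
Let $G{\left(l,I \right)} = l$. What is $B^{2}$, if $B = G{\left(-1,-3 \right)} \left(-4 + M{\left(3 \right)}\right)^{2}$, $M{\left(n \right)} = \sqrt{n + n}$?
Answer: $\left(4 - \sqrt{6}\right)^{4} \approx 5.7796$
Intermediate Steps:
$M{\left(n \right)} = \sqrt{2} \sqrt{n}$ ($M{\left(n \right)} = \sqrt{2 n} = \sqrt{2} \sqrt{n}$)
$B = - \left(-4 + \sqrt{6}\right)^{2}$ ($B = - \left(-4 + \sqrt{2} \sqrt{3}\right)^{2} = - \left(-4 + \sqrt{6}\right)^{2} \approx -2.4041$)
$B^{2} = \left(-22 + 8 \sqrt{6}\right)^{2}$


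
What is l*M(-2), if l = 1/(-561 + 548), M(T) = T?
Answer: 2/13 ≈ 0.15385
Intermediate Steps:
l = -1/13 (l = 1/(-13) = -1/13 ≈ -0.076923)
l*M(-2) = -1/13*(-2) = 2/13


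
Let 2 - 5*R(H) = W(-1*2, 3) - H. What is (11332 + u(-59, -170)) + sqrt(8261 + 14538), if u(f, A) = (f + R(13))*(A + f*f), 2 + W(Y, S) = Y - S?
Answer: -847243/5 + sqrt(22799) ≈ -1.6930e+5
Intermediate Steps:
W(Y, S) = -2 + Y - S (W(Y, S) = -2 + (Y - S) = -2 + Y - S)
R(H) = 9/5 + H/5 (R(H) = 2/5 - ((-2 - 1*2 - 1*3) - H)/5 = 2/5 - ((-2 - 2 - 3) - H)/5 = 2/5 - (-7 - H)/5 = 2/5 + (7/5 + H/5) = 9/5 + H/5)
u(f, A) = (22/5 + f)*(A + f**2) (u(f, A) = (f + (9/5 + (1/5)*13))*(A + f*f) = (f + (9/5 + 13/5))*(A + f**2) = (f + 22/5)*(A + f**2) = (22/5 + f)*(A + f**2))
(11332 + u(-59, -170)) + sqrt(8261 + 14538) = (11332 + ((-59)**3 + (22/5)*(-170) + (22/5)*(-59)**2 - 170*(-59))) + sqrt(8261 + 14538) = (11332 + (-205379 - 748 + (22/5)*3481 + 10030)) + sqrt(22799) = (11332 + (-205379 - 748 + 76582/5 + 10030)) + sqrt(22799) = (11332 - 903903/5) + sqrt(22799) = -847243/5 + sqrt(22799)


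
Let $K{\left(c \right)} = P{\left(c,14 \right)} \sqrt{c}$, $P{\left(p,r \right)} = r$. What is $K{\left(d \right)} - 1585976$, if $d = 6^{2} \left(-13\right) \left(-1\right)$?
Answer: $-1585976 + 84 \sqrt{13} \approx -1.5857 \cdot 10^{6}$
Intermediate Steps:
$d = 468$ ($d = 36 \left(-13\right) \left(-1\right) = \left(-468\right) \left(-1\right) = 468$)
$K{\left(c \right)} = 14 \sqrt{c}$
$K{\left(d \right)} - 1585976 = 14 \sqrt{468} - 1585976 = 14 \cdot 6 \sqrt{13} - 1585976 = 84 \sqrt{13} - 1585976 = -1585976 + 84 \sqrt{13}$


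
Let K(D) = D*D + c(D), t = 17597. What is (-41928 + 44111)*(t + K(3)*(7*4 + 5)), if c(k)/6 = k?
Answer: 40359304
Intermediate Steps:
c(k) = 6*k
K(D) = D² + 6*D (K(D) = D*D + 6*D = D² + 6*D)
(-41928 + 44111)*(t + K(3)*(7*4 + 5)) = (-41928 + 44111)*(17597 + (3*(6 + 3))*(7*4 + 5)) = 2183*(17597 + (3*9)*(28 + 5)) = 2183*(17597 + 27*33) = 2183*(17597 + 891) = 2183*18488 = 40359304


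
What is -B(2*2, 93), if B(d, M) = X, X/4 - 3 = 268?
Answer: -1084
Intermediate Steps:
X = 1084 (X = 12 + 4*268 = 12 + 1072 = 1084)
B(d, M) = 1084
-B(2*2, 93) = -1*1084 = -1084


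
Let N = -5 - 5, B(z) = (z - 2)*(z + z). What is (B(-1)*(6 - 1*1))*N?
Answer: -300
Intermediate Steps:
B(z) = 2*z*(-2 + z) (B(z) = (-2 + z)*(2*z) = 2*z*(-2 + z))
N = -10
(B(-1)*(6 - 1*1))*N = ((2*(-1)*(-2 - 1))*(6 - 1*1))*(-10) = ((2*(-1)*(-3))*(6 - 1))*(-10) = (6*5)*(-10) = 30*(-10) = -300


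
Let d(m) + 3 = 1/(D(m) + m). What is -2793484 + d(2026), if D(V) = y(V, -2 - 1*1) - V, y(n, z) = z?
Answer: -8380462/3 ≈ -2.7935e+6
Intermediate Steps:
D(V) = -3 - V (D(V) = (-2 - 1*1) - V = (-2 - 1) - V = -3 - V)
d(m) = -10/3 (d(m) = -3 + 1/((-3 - m) + m) = -3 + 1/(-3) = -3 - 1/3 = -10/3)
-2793484 + d(2026) = -2793484 - 10/3 = -8380462/3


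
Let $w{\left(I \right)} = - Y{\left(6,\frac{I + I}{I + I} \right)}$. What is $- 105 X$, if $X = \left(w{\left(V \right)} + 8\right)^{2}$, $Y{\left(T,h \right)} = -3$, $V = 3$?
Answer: $-12705$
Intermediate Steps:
$w{\left(I \right)} = 3$ ($w{\left(I \right)} = \left(-1\right) \left(-3\right) = 3$)
$X = 121$ ($X = \left(3 + 8\right)^{2} = 11^{2} = 121$)
$- 105 X = \left(-105\right) 121 = -12705$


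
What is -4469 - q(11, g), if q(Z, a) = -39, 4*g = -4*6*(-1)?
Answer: -4430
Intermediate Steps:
g = 6 (g = (-4*6*(-1))/4 = (-24*(-1))/4 = (¼)*24 = 6)
-4469 - q(11, g) = -4469 - 1*(-39) = -4469 + 39 = -4430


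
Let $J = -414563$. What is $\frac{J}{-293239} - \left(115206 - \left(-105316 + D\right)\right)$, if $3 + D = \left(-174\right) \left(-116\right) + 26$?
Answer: $- \frac{58739755722}{293239} \approx -2.0031 \cdot 10^{5}$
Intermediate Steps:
$D = 20207$ ($D = -3 + \left(\left(-174\right) \left(-116\right) + 26\right) = -3 + \left(20184 + 26\right) = -3 + 20210 = 20207$)
$\frac{J}{-293239} - \left(115206 - \left(-105316 + D\right)\right) = - \frac{414563}{-293239} - \left(115206 - \left(-105316 + 20207\right)\right) = \left(-414563\right) \left(- \frac{1}{293239}\right) - \left(115206 - -85109\right) = \frac{414563}{293239} - \left(115206 + 85109\right) = \frac{414563}{293239} - 200315 = - \frac{58739755722}{293239}$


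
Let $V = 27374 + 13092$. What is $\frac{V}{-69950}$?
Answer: $- \frac{20233}{34975} \approx -0.5785$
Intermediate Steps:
$V = 40466$
$\frac{V}{-69950} = \frac{40466}{-69950} = 40466 \left(- \frac{1}{69950}\right) = - \frac{20233}{34975}$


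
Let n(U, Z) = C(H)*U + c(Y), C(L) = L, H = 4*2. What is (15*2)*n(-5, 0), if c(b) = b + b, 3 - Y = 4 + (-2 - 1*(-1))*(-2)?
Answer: -1380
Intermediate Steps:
Y = -3 (Y = 3 - (4 + (-2 - 1*(-1))*(-2)) = 3 - (4 + (-2 + 1)*(-2)) = 3 - (4 - 1*(-2)) = 3 - (4 + 2) = 3 - 1*6 = 3 - 6 = -3)
H = 8
c(b) = 2*b
n(U, Z) = -6 + 8*U (n(U, Z) = 8*U + 2*(-3) = 8*U - 6 = -6 + 8*U)
(15*2)*n(-5, 0) = (15*2)*(-6 + 8*(-5)) = 30*(-6 - 40) = 30*(-46) = -1380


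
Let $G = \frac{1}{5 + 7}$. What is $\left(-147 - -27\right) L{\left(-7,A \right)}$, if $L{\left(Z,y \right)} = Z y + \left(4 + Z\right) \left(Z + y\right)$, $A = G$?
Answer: $-2420$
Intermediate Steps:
$G = \frac{1}{12} \approx 0.083333$
$A = \frac{1}{12} \approx 0.083333$
$\left(-147 - -27\right) L{\left(-7,A \right)} = \left(-147 - -27\right) \left(\left(-7\right)^{2} + 4 \left(-7\right) + 4 \cdot \frac{1}{12} + 2 \left(-7\right) \frac{1}{12}\right) = \left(-147 + 27\right) \left(49 - 28 + \frac{1}{3} - \frac{7}{6}\right) = \left(-120\right) \frac{121}{6} = -2420$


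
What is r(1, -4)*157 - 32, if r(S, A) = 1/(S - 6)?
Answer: -317/5 ≈ -63.400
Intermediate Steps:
r(S, A) = 1/(-6 + S)
r(1, -4)*157 - 32 = 157/(-6 + 1) - 32 = 157/(-5) - 32 = -⅕*157 - 32 = -157/5 - 32 = -317/5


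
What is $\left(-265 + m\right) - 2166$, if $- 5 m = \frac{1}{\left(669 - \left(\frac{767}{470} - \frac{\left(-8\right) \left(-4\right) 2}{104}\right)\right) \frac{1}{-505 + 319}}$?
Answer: $- \frac{9921605057}{4081379} \approx -2430.9$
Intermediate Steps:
$m = \frac{227292}{4081379}$ ($m = - \frac{1}{5 \frac{669 - \left(\frac{767}{470} - \frac{\left(-8\right) \left(-4\right) 2}{104}\right)}{-505 + 319}} = - \frac{1}{5 \frac{669 - \left(\frac{767}{470} - 32 \cdot 2 \cdot \frac{1}{104}\right)}{-186}} = - \frac{1}{5 \left(669 + \left(- \frac{767}{470} + 64 \cdot \frac{1}{104}\right)\right) \left(- \frac{1}{186}\right)} = - \frac{1}{5 \left(669 + \left(- \frac{767}{470} + \frac{8}{13}\right)\right) \left(- \frac{1}{186}\right)} = - \frac{1}{5 \left(669 - \frac{6211}{6110}\right) \left(- \frac{1}{186}\right)} = - \frac{1}{5 \cdot \frac{4081379}{6110} \left(- \frac{1}{186}\right)} = - \frac{1}{5 \left(- \frac{4081379}{1136460}\right)} = \left(- \frac{1}{5}\right) \left(- \frac{1136460}{4081379}\right) = \frac{227292}{4081379} \approx 0.05569$)
$\left(-265 + m\right) - 2166 = \left(-265 + \frac{227292}{4081379}\right) - 2166 = - \frac{1081338143}{4081379} - 2166 = - \frac{9921605057}{4081379}$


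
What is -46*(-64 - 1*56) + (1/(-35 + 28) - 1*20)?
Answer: 38499/7 ≈ 5499.9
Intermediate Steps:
-46*(-64 - 1*56) + (1/(-35 + 28) - 1*20) = -46*(-64 - 56) + (1/(-7) - 20) = -46*(-120) + (-⅐ - 20) = 5520 - 141/7 = 38499/7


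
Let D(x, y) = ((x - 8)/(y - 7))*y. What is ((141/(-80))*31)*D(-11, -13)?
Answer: 1079637/1600 ≈ 674.77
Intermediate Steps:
D(x, y) = y*(-8 + x)/(-7 + y) (D(x, y) = ((-8 + x)/(-7 + y))*y = y*(-8 + x)/(-7 + y))
((141/(-80))*31)*D(-11, -13) = ((141/(-80))*31)*(-13*(-8 - 11)/(-7 - 13)) = ((141*(-1/80))*31)*(-13*(-19)/(-20)) = (-141/80*31)*(-13*(-1/20)*(-19)) = -4371/80*(-247/20) = 1079637/1600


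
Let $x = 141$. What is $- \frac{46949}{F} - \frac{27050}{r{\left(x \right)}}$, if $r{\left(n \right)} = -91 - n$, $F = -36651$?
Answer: $\frac{26376361}{223764} \approx 117.88$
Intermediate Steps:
$- \frac{46949}{F} - \frac{27050}{r{\left(x \right)}} = - \frac{46949}{-36651} - \frac{27050}{-91 - 141} = \left(-46949\right) \left(- \frac{1}{36651}\right) - \frac{27050}{-91 - 141} = \frac{2471}{1929} - \frac{27050}{-232} = \frac{2471}{1929} - - \frac{13525}{116} = \frac{2471}{1929} + \frac{13525}{116} = \frac{26376361}{223764}$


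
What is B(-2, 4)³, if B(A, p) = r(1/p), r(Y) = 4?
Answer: 64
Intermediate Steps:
B(A, p) = 4
B(-2, 4)³ = 4³ = 64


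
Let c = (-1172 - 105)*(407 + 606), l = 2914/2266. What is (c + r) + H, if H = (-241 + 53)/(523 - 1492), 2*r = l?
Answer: -2840427732313/2195754 ≈ -1.2936e+6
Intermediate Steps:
l = 1457/1133 (l = 2914*(1/2266) = 1457/1133 ≈ 1.2860)
r = 1457/2266 (r = (½)*(1457/1133) = 1457/2266 ≈ 0.64298)
H = 188/969 (H = -188/(-969) = -188*(-1/969) = 188/969 ≈ 0.19401)
c = -1293601 (c = -1277*1013 = -1293601)
(c + r) + H = (-1293601 + 1457/2266) + 188/969 = -2931298409/2266 + 188/969 = -2840427732313/2195754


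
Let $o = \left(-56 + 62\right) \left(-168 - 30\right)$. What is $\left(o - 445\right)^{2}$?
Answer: $2666689$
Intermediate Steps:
$o = -1188$ ($o = 6 \left(-198\right) = -1188$)
$\left(o - 445\right)^{2} = \left(-1188 - 445\right)^{2} = \left(-1633\right)^{2} = 2666689$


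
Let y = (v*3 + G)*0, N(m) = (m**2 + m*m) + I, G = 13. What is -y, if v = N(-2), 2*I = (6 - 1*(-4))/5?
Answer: 0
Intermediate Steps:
I = 1 (I = ((6 - 1*(-4))/5)/2 = ((6 + 4)*(1/5))/2 = (10*(1/5))/2 = (1/2)*2 = 1)
N(m) = 1 + 2*m**2 (N(m) = (m**2 + m*m) + 1 = (m**2 + m**2) + 1 = 2*m**2 + 1 = 1 + 2*m**2)
v = 9 (v = 1 + 2*(-2)**2 = 1 + 2*4 = 1 + 8 = 9)
y = 0 (y = (9*3 + 13)*0 = (27 + 13)*0 = 40*0 = 0)
-y = -1*0 = 0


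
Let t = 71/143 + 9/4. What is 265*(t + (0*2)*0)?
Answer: 416315/572 ≈ 727.82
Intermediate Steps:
t = 1571/572 (t = 71*(1/143) + 9*(1/4) = 71/143 + 9/4 = 1571/572 ≈ 2.7465)
265*(t + (0*2)*0) = 265*(1571/572 + (0*2)*0) = 265*(1571/572 + 0*0) = 265*(1571/572 + 0) = 265*(1571/572) = 416315/572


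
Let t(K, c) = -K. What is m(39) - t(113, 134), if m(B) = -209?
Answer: -96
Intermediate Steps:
m(39) - t(113, 134) = -209 - (-1)*113 = -209 - 1*(-113) = -209 + 113 = -96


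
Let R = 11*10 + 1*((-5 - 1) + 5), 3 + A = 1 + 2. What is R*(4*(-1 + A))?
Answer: -436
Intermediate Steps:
A = 0 (A = -3 + (1 + 2) = -3 + 3 = 0)
R = 109 (R = 110 + 1*(-6 + 5) = 110 + 1*(-1) = 110 - 1 = 109)
R*(4*(-1 + A)) = 109*(4*(-1 + 0)) = 109*(4*(-1)) = 109*(-4) = -436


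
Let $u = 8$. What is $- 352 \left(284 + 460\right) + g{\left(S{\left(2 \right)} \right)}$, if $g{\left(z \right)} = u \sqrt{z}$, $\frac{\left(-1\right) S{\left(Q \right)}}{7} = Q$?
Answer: $-261888 + 8 i \sqrt{14} \approx -2.6189 \cdot 10^{5} + 29.933 i$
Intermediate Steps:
$S{\left(Q \right)} = - 7 Q$
$g{\left(z \right)} = 8 \sqrt{z}$
$- 352 \left(284 + 460\right) + g{\left(S{\left(2 \right)} \right)} = - 352 \left(284 + 460\right) + 8 \sqrt{\left(-7\right) 2} = \left(-352\right) 744 + 8 \sqrt{-14} = -261888 + 8 i \sqrt{14}$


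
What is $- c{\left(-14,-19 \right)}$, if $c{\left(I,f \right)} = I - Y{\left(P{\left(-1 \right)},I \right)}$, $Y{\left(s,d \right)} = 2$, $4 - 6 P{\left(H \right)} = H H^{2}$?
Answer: $16$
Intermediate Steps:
$P{\left(H \right)} = \frac{2}{3} - \frac{H^{3}}{6}$ ($P{\left(H \right)} = \frac{2}{3} - \frac{H H^{2}}{6} = \frac{2}{3} - \frac{H^{3}}{6}$)
$c{\left(I,f \right)} = -2 + I$ ($c{\left(I,f \right)} = I - 2 = -2 + I$)
$- c{\left(-14,-19 \right)} = - (-2 - 14) = \left(-1\right) \left(-16\right) = 16$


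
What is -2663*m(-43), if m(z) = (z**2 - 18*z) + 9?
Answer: -7009016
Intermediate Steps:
m(z) = 9 + z**2 - 18*z
-2663*m(-43) = -2663*(9 + (-43)**2 - 18*(-43)) = -2663*(9 + 1849 + 774) = -2663*2632 = -7009016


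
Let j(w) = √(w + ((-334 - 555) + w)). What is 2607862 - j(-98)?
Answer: 2607862 - I*√1085 ≈ 2.6079e+6 - 32.939*I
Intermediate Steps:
j(w) = √(-889 + 2*w) (j(w) = √(w + (-889 + w)) = √(-889 + 2*w))
2607862 - j(-98) = 2607862 - √(-889 + 2*(-98)) = 2607862 - √(-889 - 196) = 2607862 - √(-1085) = 2607862 - I*√1085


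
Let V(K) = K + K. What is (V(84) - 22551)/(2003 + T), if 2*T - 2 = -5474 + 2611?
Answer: -44766/1145 ≈ -39.097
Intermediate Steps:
V(K) = 2*K
T = -2861/2 (T = 1 + (-5474 + 2611)/2 = 1 + (½)*(-2863) = 1 - 2863/2 = -2861/2 ≈ -1430.5)
(V(84) - 22551)/(2003 + T) = (2*84 - 22551)/(2003 - 2861/2) = (168 - 22551)/(1145/2) = -22383*2/1145 = -44766/1145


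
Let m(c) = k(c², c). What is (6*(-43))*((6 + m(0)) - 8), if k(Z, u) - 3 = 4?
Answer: -1290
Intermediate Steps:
k(Z, u) = 7 (k(Z, u) = 3 + 4 = 7)
m(c) = 7
(6*(-43))*((6 + m(0)) - 8) = (6*(-43))*((6 + 7) - 8) = -258*(13 - 8) = -258*5 = -1290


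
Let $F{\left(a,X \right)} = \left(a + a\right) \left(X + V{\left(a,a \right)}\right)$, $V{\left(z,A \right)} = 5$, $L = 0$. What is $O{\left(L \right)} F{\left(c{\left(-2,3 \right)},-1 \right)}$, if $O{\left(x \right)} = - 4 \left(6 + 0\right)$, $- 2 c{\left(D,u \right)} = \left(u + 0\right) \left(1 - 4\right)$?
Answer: $-864$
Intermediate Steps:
$c{\left(D,u \right)} = \frac{3 u}{2}$ ($c{\left(D,u \right)} = - \frac{\left(u + 0\right) \left(1 - 4\right)}{2} = - \frac{u \left(-3\right)}{2} = - \frac{\left(-3\right) u}{2} = \frac{3 u}{2}$)
$F{\left(a,X \right)} = 2 a \left(5 + X\right)$ ($F{\left(a,X \right)} = \left(a + a\right) \left(X + 5\right) = 2 a \left(5 + X\right)$)
$O{\left(x \right)} = -24$ ($O{\left(x \right)} = \left(-4\right) 6 = -24$)
$O{\left(L \right)} F{\left(c{\left(-2,3 \right)},-1 \right)} = - 24 \cdot 2 \cdot \frac{3}{2} \cdot 3 \left(5 - 1\right) = - 24 \cdot 2 \cdot \frac{9}{2} \cdot 4 = \left(-24\right) 36 = -864$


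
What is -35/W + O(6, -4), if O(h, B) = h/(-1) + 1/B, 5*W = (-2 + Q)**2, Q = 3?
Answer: -725/4 ≈ -181.25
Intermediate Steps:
W = 1/5 (W = (-2 + 3)**2/5 = (1/5)*1**2 = (1/5)*1 = 1/5 ≈ 0.20000)
O(h, B) = 1/B - h (O(h, B) = h*(-1) + 1/B = -h + 1/B = 1/B - h)
-35/W + O(6, -4) = -35/(1/5) + (1/(-4) - 1*6) = 5*(-35) + (-1/4 - 6) = -175 - 25/4 = -725/4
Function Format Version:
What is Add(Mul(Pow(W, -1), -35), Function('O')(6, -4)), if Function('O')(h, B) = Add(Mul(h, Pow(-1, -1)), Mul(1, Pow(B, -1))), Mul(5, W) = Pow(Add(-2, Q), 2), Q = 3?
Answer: Rational(-725, 4) ≈ -181.25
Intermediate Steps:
W = Rational(1, 5) (W = Mul(Rational(1, 5), Pow(Add(-2, 3), 2)) = Mul(Rational(1, 5), Pow(1, 2)) = Mul(Rational(1, 5), 1) = Rational(1, 5) ≈ 0.20000)
Function('O')(h, B) = Add(Pow(B, -1), Mul(-1, h)) (Function('O')(h, B) = Add(Mul(h, -1), Pow(B, -1)) = Add(Mul(-1, h), Pow(B, -1)) = Add(Pow(B, -1), Mul(-1, h)))
Add(Mul(Pow(W, -1), -35), Function('O')(6, -4)) = Add(Mul(Pow(Rational(1, 5), -1), -35), Add(Pow(-4, -1), Mul(-1, 6))) = Add(Mul(5, -35), Add(Rational(-1, 4), -6)) = Add(-175, Rational(-25, 4)) = Rational(-725, 4)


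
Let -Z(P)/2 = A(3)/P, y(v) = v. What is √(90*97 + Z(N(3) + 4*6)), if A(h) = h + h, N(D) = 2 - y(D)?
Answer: √4617894/23 ≈ 93.432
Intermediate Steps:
N(D) = 2 - D
A(h) = 2*h
Z(P) = -12/P (Z(P) = -2*2*3/P = -12/P)
√(90*97 + Z(N(3) + 4*6)) = √(90*97 - 12/((2 - 1*3) + 4*6)) = √(8730 - 12/((2 - 3) + 24)) = √(8730 - 12/(-1 + 24)) = √(8730 - 12/23) = √(200778/23) = √4617894/23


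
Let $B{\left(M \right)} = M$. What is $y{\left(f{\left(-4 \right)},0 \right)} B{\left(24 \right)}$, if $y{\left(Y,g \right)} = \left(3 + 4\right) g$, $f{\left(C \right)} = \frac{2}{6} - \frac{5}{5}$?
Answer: $0$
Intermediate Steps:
$f{\left(C \right)} = - \frac{2}{3}$ ($f{\left(C \right)} = 2 \cdot \frac{1}{6} - 1 = \frac{1}{3} - 1 = - \frac{2}{3}$)
$y{\left(Y,g \right)} = 7 g$
$y{\left(f{\left(-4 \right)},0 \right)} B{\left(24 \right)} = 7 \cdot 0 \cdot 24 = 0 \cdot 24 = 0$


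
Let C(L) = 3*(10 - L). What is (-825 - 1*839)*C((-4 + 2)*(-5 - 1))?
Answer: 9984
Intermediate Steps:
C(L) = 30 - 3*L
(-825 - 1*839)*C((-4 + 2)*(-5 - 1)) = (-825 - 1*839)*(30 - 3*(-4 + 2)*(-5 - 1)) = (-825 - 839)*(30 - (-6)*(-6)) = -1664*(30 - 3*12) = -1664*(30 - 36) = -1664*(-6) = 9984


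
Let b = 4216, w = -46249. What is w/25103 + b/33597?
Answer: -1447993405/843385491 ≈ -1.7169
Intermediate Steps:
w/25103 + b/33597 = -46249/25103 + 4216/33597 = -1447993405/843385491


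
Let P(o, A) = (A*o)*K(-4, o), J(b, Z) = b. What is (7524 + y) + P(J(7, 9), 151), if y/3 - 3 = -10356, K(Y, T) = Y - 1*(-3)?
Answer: -24592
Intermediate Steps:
K(Y, T) = 3 + Y (K(Y, T) = Y + 3 = 3 + Y)
P(o, A) = -A*o (P(o, A) = (A*o)*(3 - 4) = (A*o)*(-1) = -A*o)
y = -31059 (y = 9 + 3*(-10356) = 9 - 31068 = -31059)
(7524 + y) + P(J(7, 9), 151) = (7524 - 31059) - 1*151*7 = -23535 - 1057 = -24592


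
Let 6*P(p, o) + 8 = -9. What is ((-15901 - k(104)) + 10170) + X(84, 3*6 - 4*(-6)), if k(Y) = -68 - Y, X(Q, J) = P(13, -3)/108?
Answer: -3602249/648 ≈ -5559.0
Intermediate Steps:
P(p, o) = -17/6 (P(p, o) = -4/3 + (⅙)*(-9) = -4/3 - 3/2 = -17/6)
X(Q, J) = -17/648 (X(Q, J) = -17/6/108 = -17/6*1/108 = -17/648)
((-15901 - k(104)) + 10170) + X(84, 3*6 - 4*(-6)) = ((-15901 - (-68 - 1*104)) + 10170) - 17/648 = ((-15901 - (-68 - 104)) + 10170) - 17/648 = ((-15901 - 1*(-172)) + 10170) - 17/648 = ((-15901 + 172) + 10170) - 17/648 = (-15729 + 10170) - 17/648 = -5559 - 17/648 = -3602249/648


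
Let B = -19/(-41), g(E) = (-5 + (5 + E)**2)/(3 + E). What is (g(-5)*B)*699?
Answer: 66405/82 ≈ 809.82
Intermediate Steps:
g(E) = (-5 + (5 + E)**2)/(3 + E)
B = 19/41 (B = -19*(-1/41) = 19/41 ≈ 0.46341)
(g(-5)*B)*699 = (((-5 + (5 - 5)**2)/(3 - 5))*(19/41))*699 = (((-5 + 0**2)/(-2))*(19/41))*699 = (-(-5 + 0)/2*(19/41))*699 = (-1/2*(-5)*(19/41))*699 = ((5/2)*(19/41))*699 = (95/82)*699 = 66405/82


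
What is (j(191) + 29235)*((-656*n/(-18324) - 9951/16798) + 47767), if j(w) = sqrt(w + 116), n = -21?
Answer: 11939721651377245/8550182 + 1225215151501*sqrt(307)/25650546 ≈ 1.3973e+9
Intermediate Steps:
j(w) = sqrt(116 + w)
(j(191) + 29235)*((-656*n/(-18324) - 9951/16798) + 47767) = (sqrt(116 + 191) + 29235)*((-656*(-21)/(-18324) - 9951/16798) + 47767) = (sqrt(307) + 29235)*((13776*(-1/18324) - 9951*1/16798) + 47767) = (29235 + sqrt(307))*((-1148/1527 - 9951/16798) + 47767) = (29235 + sqrt(307))*(-34479281/25650546 + 47767) = (29235 + sqrt(307))*(1225215151501/25650546) = 11939721651377245/8550182 + 1225215151501*sqrt(307)/25650546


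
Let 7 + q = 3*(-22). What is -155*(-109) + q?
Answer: 16822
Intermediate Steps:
q = -73 (q = -7 + 3*(-22) = -7 - 66 = -73)
-155*(-109) + q = -155*(-109) - 73 = 16895 - 73 = 16822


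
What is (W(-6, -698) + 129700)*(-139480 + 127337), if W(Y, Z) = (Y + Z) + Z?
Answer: -1557922614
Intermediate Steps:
W(Y, Z) = Y + 2*Z
(W(-6, -698) + 129700)*(-139480 + 127337) = ((-6 + 2*(-698)) + 129700)*(-139480 + 127337) = ((-6 - 1396) + 129700)*(-12143) = (-1402 + 129700)*(-12143) = 128298*(-12143) = -1557922614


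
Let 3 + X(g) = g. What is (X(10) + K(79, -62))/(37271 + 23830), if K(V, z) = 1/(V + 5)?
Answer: 19/165564 ≈ 0.00011476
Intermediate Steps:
K(V, z) = 1/(5 + V)
X(g) = -3 + g
(X(10) + K(79, -62))/(37271 + 23830) = ((-3 + 10) + 1/(5 + 79))/(37271 + 23830) = (7 + 1/84)/61101 = (7 + 1/84)*(1/61101) = (589/84)*(1/61101) = 19/165564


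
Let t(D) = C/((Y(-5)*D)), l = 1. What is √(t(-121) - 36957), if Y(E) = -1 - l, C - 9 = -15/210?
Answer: I*√876471337/154 ≈ 192.24*I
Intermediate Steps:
C = 125/14 (C = 9 - 15/210 = 9 - 15*1/210 = 9 - 1/14 = 125/14 ≈ 8.9286)
Y(E) = -2 (Y(E) = -1 - 1*1 = -1 - 1 = -2)
t(D) = -125/(28*D) (t(D) = 125/(14*((-2*D))) = 125*(-1/(2*D))/14 = -125/(28*D))
√(t(-121) - 36957) = √(-125/28/(-121) - 36957) = √(-125/28*(-1/121) - 36957) = √(125/3388 - 36957) = √(-125210191/3388) = I*√876471337/154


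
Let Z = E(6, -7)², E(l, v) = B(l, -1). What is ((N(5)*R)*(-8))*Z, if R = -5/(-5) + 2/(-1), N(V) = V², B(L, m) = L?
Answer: 7200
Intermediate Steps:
R = -1 (R = -5*(-⅕) + 2*(-1) = 1 - 2 = -1)
E(l, v) = l
Z = 36 (Z = 6² = 36)
((N(5)*R)*(-8))*Z = ((5²*(-1))*(-8))*36 = ((25*(-1))*(-8))*36 = -25*(-8)*36 = 200*36 = 7200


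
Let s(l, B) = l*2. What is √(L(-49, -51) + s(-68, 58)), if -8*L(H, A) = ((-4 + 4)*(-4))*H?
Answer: 2*I*√34 ≈ 11.662*I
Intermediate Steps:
s(l, B) = 2*l
L(H, A) = 0 (L(H, A) = -(-4 + 4)*(-4)*H/8 = -0*(-4)*H/8 = -0*H = -⅛*0 = 0)
√(L(-49, -51) + s(-68, 58)) = √(0 + 2*(-68)) = √(0 - 136) = √(-136) = 2*I*√34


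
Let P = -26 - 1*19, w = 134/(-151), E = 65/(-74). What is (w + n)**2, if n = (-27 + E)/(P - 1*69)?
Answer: 670615225921/1622658154896 ≈ 0.41328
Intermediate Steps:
E = -65/74 (E = 65*(-1/74) = -65/74 ≈ -0.87838)
w = -134/151 (w = 134*(-1/151) = -134/151 ≈ -0.88742)
P = -45 (P = -26 - 19 = -45)
n = 2063/8436 (n = (-27 - 65/74)/(-45 - 1*69) = -2063/(74*(-45 - 69)) = -2063/74/(-114) = -2063/74*(-1/114) = 2063/8436 ≈ 0.24455)
(w + n)**2 = (-134/151 + 2063/8436)**2 = (-818911/1273836)**2 = 670615225921/1622658154896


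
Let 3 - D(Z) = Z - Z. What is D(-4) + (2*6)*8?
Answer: 99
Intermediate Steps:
D(Z) = 3 (D(Z) = 3 - (Z - Z) = 3 - 1*0 = 3 + 0 = 3)
D(-4) + (2*6)*8 = 3 + (2*6)*8 = 3 + 12*8 = 3 + 96 = 99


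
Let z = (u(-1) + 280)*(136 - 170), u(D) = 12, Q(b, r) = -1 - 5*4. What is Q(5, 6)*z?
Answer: 208488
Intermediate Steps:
Q(b, r) = -21 (Q(b, r) = -1 - 20 = -21)
z = -9928 (z = (12 + 280)*(136 - 170) = 292*(-34) = -9928)
Q(5, 6)*z = -21*(-9928) = 208488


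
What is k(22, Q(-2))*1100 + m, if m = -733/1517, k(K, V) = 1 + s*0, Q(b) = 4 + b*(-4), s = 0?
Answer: 1667967/1517 ≈ 1099.5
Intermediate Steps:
Q(b) = 4 - 4*b
k(K, V) = 1 (k(K, V) = 1 + 0*0 = 1 + 0 = 1)
m = -733/1517 (m = -733*1/1517 = -733/1517 ≈ -0.48319)
k(22, Q(-2))*1100 + m = 1*1100 - 733/1517 = 1100 - 733/1517 = 1667967/1517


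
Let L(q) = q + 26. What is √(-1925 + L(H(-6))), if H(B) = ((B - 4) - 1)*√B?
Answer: √(-1899 - 11*I*√6) ≈ 0.3091 - 43.579*I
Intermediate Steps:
H(B) = √B*(-5 + B) (H(B) = ((-4 + B) - 1)*√B = (-5 + B)*√B = √B*(-5 + B))
L(q) = 26 + q
√(-1925 + L(H(-6))) = √(-1925 + (26 + √(-6)*(-5 - 6))) = √(-1925 + (26 + (I*√6)*(-11))) = √(-1925 + (26 - 11*I*√6)) = √(-1899 - 11*I*√6)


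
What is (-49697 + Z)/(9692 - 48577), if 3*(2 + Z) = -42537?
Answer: 63878/38885 ≈ 1.6427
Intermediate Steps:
Z = -14181 (Z = -2 + (⅓)*(-42537) = -2 - 14179 = -14181)
(-49697 + Z)/(9692 - 48577) = (-49697 - 14181)/(9692 - 48577) = -63878/(-38885) = -63878*(-1/38885) = 63878/38885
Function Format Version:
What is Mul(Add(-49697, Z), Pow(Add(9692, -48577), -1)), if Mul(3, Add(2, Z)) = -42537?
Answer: Rational(63878, 38885) ≈ 1.6427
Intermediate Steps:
Z = -14181 (Z = Add(-2, Mul(Rational(1, 3), -42537)) = Add(-2, -14179) = -14181)
Mul(Add(-49697, Z), Pow(Add(9692, -48577), -1)) = Mul(Add(-49697, -14181), Pow(Add(9692, -48577), -1)) = Mul(-63878, Pow(-38885, -1)) = Mul(-63878, Rational(-1, 38885)) = Rational(63878, 38885)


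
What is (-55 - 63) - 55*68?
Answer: -3858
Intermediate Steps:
(-55 - 63) - 55*68 = -118 - 3740 = -3858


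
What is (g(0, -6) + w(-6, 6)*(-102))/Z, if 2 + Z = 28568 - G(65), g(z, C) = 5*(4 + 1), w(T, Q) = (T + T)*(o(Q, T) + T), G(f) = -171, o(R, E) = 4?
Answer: -2423/28737 ≈ -0.084316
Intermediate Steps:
w(T, Q) = 2*T*(4 + T) (w(T, Q) = (T + T)*(4 + T) = (2*T)*(4 + T) = 2*T*(4 + T))
g(z, C) = 25 (g(z, C) = 5*5 = 25)
Z = 28737 (Z = -2 + (28568 - 1*(-171)) = -2 + (28568 + 171) = -2 + 28739 = 28737)
(g(0, -6) + w(-6, 6)*(-102))/Z = (25 + (2*(-6)*(4 - 6))*(-102))/28737 = (25 + (2*(-6)*(-2))*(-102))*(1/28737) = (25 + 24*(-102))*(1/28737) = (25 - 2448)*(1/28737) = -2423*1/28737 = -2423/28737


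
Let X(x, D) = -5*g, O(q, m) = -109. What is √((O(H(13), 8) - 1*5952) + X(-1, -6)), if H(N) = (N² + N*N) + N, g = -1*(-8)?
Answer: I*√6101 ≈ 78.109*I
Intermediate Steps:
g = 8
H(N) = N + 2*N² (H(N) = (N² + N²) + N = 2*N² + N = N + 2*N²)
X(x, D) = -40 (X(x, D) = -5*8 = -40)
√((O(H(13), 8) - 1*5952) + X(-1, -6)) = √((-109 - 1*5952) - 40) = √((-109 - 5952) - 40) = √(-6061 - 40) = √(-6101) = I*√6101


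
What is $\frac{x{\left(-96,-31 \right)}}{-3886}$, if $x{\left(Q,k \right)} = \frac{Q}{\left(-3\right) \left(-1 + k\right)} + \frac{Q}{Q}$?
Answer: $0$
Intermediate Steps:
$x{\left(Q,k \right)} = 1 + \frac{Q}{3 - 3 k}$ ($x{\left(Q,k \right)} = \frac{Q}{3 - 3 k} + 1 = 1 + \frac{Q}{3 - 3 k}$)
$\frac{x{\left(-96,-31 \right)}}{-3886} = \frac{\frac{1}{-1 - 31} \left(-1 - 31 - -32\right)}{-3886} = \frac{-1 - 31 + 32}{-32} \left(- \frac{1}{3886}\right) = \left(- \frac{1}{32}\right) 0 \left(- \frac{1}{3886}\right) = 0 \left(- \frac{1}{3886}\right) = 0$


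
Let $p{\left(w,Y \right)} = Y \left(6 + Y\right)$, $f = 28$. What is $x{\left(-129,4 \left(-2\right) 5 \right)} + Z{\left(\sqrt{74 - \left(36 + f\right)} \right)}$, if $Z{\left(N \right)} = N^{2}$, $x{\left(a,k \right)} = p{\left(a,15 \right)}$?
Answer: $325$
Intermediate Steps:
$x{\left(a,k \right)} = 315$ ($x{\left(a,k \right)} = 15 \left(6 + 15\right) = 15 \cdot 21 = 315$)
$x{\left(-129,4 \left(-2\right) 5 \right)} + Z{\left(\sqrt{74 - \left(36 + f\right)} \right)} = 315 + \left(\sqrt{74 - 64}\right)^{2} = 315 + \left(\sqrt{10}\right)^{2} = 315 + 10 = 325$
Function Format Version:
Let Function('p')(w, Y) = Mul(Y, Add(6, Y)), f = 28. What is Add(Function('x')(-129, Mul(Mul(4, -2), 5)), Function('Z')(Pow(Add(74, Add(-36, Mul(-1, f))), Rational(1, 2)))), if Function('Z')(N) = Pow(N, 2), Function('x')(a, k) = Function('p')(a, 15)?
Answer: 325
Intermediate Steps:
Function('x')(a, k) = 315 (Function('x')(a, k) = Mul(15, Add(6, 15)) = Mul(15, 21) = 315)
Add(Function('x')(-129, Mul(Mul(4, -2), 5)), Function('Z')(Pow(Add(74, Add(-36, Mul(-1, f))), Rational(1, 2)))) = Add(315, Pow(Pow(Add(74, Add(-36, Mul(-1, 28))), Rational(1, 2)), 2)) = Add(315, Pow(Pow(Add(74, Add(-36, -28)), Rational(1, 2)), 2)) = Add(315, Pow(Pow(Add(74, -64), Rational(1, 2)), 2)) = Add(315, Pow(Pow(10, Rational(1, 2)), 2)) = Add(315, 10) = 325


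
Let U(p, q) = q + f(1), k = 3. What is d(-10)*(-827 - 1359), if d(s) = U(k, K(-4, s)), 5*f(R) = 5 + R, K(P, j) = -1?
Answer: -2186/5 ≈ -437.20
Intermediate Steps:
f(R) = 1 + R/5 (f(R) = (5 + R)/5 = 1 + R/5)
U(p, q) = 6/5 + q (U(p, q) = q + (1 + (⅕)*1) = q + (1 + ⅕) = q + 6/5 = 6/5 + q)
d(s) = ⅕ (d(s) = 6/5 - 1 = ⅕)
d(-10)*(-827 - 1359) = (-827 - 1359)/5 = (⅕)*(-2186) = -2186/5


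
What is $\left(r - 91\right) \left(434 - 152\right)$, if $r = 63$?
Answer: $-7896$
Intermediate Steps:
$\left(r - 91\right) \left(434 - 152\right) = \left(63 - 91\right) \left(434 - 152\right) = \left(-28\right) 282 = -7896$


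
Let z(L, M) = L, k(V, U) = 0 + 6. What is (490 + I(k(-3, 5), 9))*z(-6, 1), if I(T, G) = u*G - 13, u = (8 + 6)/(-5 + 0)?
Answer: -13554/5 ≈ -2710.8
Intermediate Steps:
k(V, U) = 6
u = -14/5 (u = 14/(-5) = 14*(-⅕) = -14/5 ≈ -2.8000)
I(T, G) = -13 - 14*G/5 (I(T, G) = -14*G/5 - 13 = -13 - 14*G/5)
(490 + I(k(-3, 5), 9))*z(-6, 1) = (490 + (-13 - 14/5*9))*(-6) = (490 + (-13 - 126/5))*(-6) = (490 - 191/5)*(-6) = (2259/5)*(-6) = -13554/5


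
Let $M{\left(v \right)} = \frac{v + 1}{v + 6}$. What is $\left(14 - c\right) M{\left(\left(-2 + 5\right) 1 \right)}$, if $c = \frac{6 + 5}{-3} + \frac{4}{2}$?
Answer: $\frac{188}{27} \approx 6.963$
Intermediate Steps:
$M{\left(v \right)} = \frac{1 + v}{6 + v}$
$c = - \frac{5}{3}$ ($c = 11 \left(- \frac{1}{3}\right) + 4 \cdot \frac{1}{2} = - \frac{11}{3} + 2 = - \frac{5}{3} \approx -1.6667$)
$\left(14 - c\right) M{\left(\left(-2 + 5\right) 1 \right)} = \left(14 - - \frac{5}{3}\right) \frac{1 + \left(-2 + 5\right) 1}{6 + \left(-2 + 5\right) 1} = \left(14 + \frac{5}{3}\right) \frac{1 + 3 \cdot 1}{6 + 3 \cdot 1} = \frac{47 \frac{1 + 3}{6 + 3}}{3} = \frac{47 \cdot \frac{1}{9} \cdot 4}{3} = \frac{47}{3} \cdot \frac{4}{9} = \frac{188}{27}$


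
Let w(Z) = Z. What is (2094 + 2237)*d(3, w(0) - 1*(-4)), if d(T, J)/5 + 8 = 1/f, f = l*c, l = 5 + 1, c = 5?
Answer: -1035109/6 ≈ -1.7252e+5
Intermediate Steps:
l = 6
f = 30 (f = 6*5 = 30)
d(T, J) = -239/6 (d(T, J) = -40 + 5/30 = -40 + 5*(1/30) = -40 + ⅙ = -239/6)
(2094 + 2237)*d(3, w(0) - 1*(-4)) = (2094 + 2237)*(-239/6) = 4331*(-239/6) = -1035109/6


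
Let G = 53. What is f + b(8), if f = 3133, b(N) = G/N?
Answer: 25117/8 ≈ 3139.6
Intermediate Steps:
b(N) = 53/N
f + b(8) = 3133 + 53/8 = 25117/8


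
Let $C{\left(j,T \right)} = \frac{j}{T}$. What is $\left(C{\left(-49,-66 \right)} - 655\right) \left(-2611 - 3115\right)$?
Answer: $\frac{123627203}{33} \approx 3.7463 \cdot 10^{6}$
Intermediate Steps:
$\left(C{\left(-49,-66 \right)} - 655\right) \left(-2611 - 3115\right) = \left(- \frac{49}{-66} - 655\right) \left(-2611 - 3115\right) = \left(\left(-49\right) \left(- \frac{1}{66}\right) - 655\right) \left(-5726\right) = \left(\frac{49}{66} - 655\right) \left(-5726\right) = \left(- \frac{43181}{66}\right) \left(-5726\right) = \frac{123627203}{33}$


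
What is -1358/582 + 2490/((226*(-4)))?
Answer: -6899/1356 ≈ -5.0878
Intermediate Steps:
-1358/582 + 2490/((226*(-4))) = -1358*1/582 + 2490/(-904) = -7/3 + 2490*(-1/904) = -7/3 - 1245/452 = -6899/1356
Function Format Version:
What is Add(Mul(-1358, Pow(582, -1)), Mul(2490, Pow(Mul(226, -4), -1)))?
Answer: Rational(-6899, 1356) ≈ -5.0878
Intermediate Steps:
Add(Mul(-1358, Pow(582, -1)), Mul(2490, Pow(Mul(226, -4), -1))) = Add(Mul(-1358, Rational(1, 582)), Mul(2490, Pow(-904, -1))) = Add(Rational(-7, 3), Mul(2490, Rational(-1, 904))) = Add(Rational(-7, 3), Rational(-1245, 452)) = Rational(-6899, 1356)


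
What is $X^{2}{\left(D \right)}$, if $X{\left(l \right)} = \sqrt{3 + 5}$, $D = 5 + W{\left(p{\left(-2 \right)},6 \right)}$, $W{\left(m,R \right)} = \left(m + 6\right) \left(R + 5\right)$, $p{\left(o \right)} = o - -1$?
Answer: $8$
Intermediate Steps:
$p{\left(o \right)} = 1 + o$ ($p{\left(o \right)} = o + 1 = 1 + o$)
$W{\left(m,R \right)} = \left(5 + R\right) \left(6 + m\right)$ ($W{\left(m,R \right)} = \left(6 + m\right) \left(5 + R\right) = \left(5 + R\right) \left(6 + m\right)$)
$D = 60$ ($D = 5 + \left(30 + 5 \left(1 - 2\right) + 6 \cdot 6 + 6 \left(1 - 2\right)\right) = 5 + \left(30 + 5 \left(-1\right) + 36 + 6 \left(-1\right)\right) = 5 + \left(30 - 5 + 36 - 6\right) = 5 + 55 = 60$)
$X{\left(l \right)} = 2 \sqrt{2}$ ($X{\left(l \right)} = \sqrt{8} = 2 \sqrt{2}$)
$X^{2}{\left(D \right)} = \left(2 \sqrt{2}\right)^{2} = 8$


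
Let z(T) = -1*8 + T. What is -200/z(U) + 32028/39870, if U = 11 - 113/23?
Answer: 7700468/73095 ≈ 105.35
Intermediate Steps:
U = 140/23 (U = 11 - 113/23 = 140/23 ≈ 6.0870)
z(T) = -8 + T
-200/z(U) + 32028/39870 = -200/(-8 + 140/23) + 32028/39870 = -200/(-44/23) + 32028*(1/39870) = -200*(-23/44) + 5338/6645 = 1150/11 + 5338/6645 = 7700468/73095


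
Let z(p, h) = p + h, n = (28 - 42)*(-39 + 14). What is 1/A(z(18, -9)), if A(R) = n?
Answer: 1/350 ≈ 0.0028571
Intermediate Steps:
n = 350 (n = -14*(-25) = 350)
z(p, h) = h + p
A(R) = 350
1/A(z(18, -9)) = 1/350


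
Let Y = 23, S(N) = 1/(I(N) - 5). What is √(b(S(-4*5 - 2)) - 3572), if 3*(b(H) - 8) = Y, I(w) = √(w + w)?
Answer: I*√32007/3 ≈ 59.635*I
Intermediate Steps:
I(w) = √2*√w (I(w) = √(2*w) = √2*√w)
S(N) = 1/(-5 + √2*√N) (S(N) = 1/(√2*√N - 5) = 1/(-5 + √2*√N))
b(H) = 47/3 (b(H) = 8 + (⅓)*23 = 8 + 23/3 = 47/3)
√(b(S(-4*5 - 2)) - 3572) = √(47/3 - 3572) = √(-10669/3) = I*√32007/3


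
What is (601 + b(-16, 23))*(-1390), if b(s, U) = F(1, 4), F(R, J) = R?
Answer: -836780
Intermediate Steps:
b(s, U) = 1
(601 + b(-16, 23))*(-1390) = (601 + 1)*(-1390) = 602*(-1390) = -836780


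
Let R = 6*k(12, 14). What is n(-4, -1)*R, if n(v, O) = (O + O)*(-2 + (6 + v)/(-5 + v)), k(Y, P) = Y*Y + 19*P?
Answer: 32800/3 ≈ 10933.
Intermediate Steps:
k(Y, P) = Y² + 19*P
n(v, O) = 2*O*(-2 + (6 + v)/(-5 + v)) (n(v, O) = (2*O)*(-2 + (6 + v)/(-5 + v)) = 2*O*(-2 + (6 + v)/(-5 + v)))
R = 2460 (R = 6*(12² + 19*14) = 6*(144 + 266) = 6*410 = 2460)
n(-4, -1)*R = (2*(-1)*(16 - 1*(-4))/(-5 - 4))*2460 = (2*(-1)*(16 + 4)/(-9))*2460 = (2*(-1)*(-⅑)*20)*2460 = (40/9)*2460 = 32800/3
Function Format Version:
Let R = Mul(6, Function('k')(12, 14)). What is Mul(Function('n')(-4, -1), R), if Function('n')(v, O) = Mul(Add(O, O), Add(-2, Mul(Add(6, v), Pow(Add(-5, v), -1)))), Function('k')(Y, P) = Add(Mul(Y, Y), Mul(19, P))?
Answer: Rational(32800, 3) ≈ 10933.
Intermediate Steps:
Function('k')(Y, P) = Add(Pow(Y, 2), Mul(19, P))
Function('n')(v, O) = Mul(2, O, Add(-2, Mul(Pow(Add(-5, v), -1), Add(6, v)))) (Function('n')(v, O) = Mul(Mul(2, O), Add(-2, Mul(Pow(Add(-5, v), -1), Add(6, v)))) = Mul(2, O, Add(-2, Mul(Pow(Add(-5, v), -1), Add(6, v)))))
R = 2460 (R = Mul(6, Add(Pow(12, 2), Mul(19, 14))) = Mul(6, Add(144, 266)) = Mul(6, 410) = 2460)
Mul(Function('n')(-4, -1), R) = Mul(Mul(2, -1, Pow(Add(-5, -4), -1), Add(16, Mul(-1, -4))), 2460) = Mul(Mul(2, -1, Pow(-9, -1), Add(16, 4)), 2460) = Mul(Mul(2, -1, Rational(-1, 9), 20), 2460) = Mul(Rational(40, 9), 2460) = Rational(32800, 3)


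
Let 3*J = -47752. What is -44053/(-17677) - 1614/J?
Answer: 1094605445/422056052 ≈ 2.5935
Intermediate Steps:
J = -47752/3 (J = (⅓)*(-47752) = -47752/3 ≈ -15917.)
-44053/(-17677) - 1614/J = -44053/(-17677) - 1614/(-47752/3) = -44053*(-1/17677) - 1614*(-3/47752) = 44053/17677 + 2421/23876 = 1094605445/422056052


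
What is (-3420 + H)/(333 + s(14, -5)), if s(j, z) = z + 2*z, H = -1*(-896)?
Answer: -1262/159 ≈ -7.9371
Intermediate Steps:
H = 896
s(j, z) = 3*z
(-3420 + H)/(333 + s(14, -5)) = (-3420 + 896)/(333 + 3*(-5)) = -2524/(333 - 15) = -2524/318 = -2524*1/318 = -1262/159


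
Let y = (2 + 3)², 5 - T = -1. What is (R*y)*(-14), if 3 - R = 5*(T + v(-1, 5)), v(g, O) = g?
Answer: 7700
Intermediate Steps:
T = 6 (T = 5 - 1*(-1) = 5 + 1 = 6)
R = -22 (R = 3 - 5*(6 - 1) = 3 - 5*5 = 3 - 1*25 = 3 - 25 = -22)
y = 25 (y = 5² = 25)
(R*y)*(-14) = -22*25*(-14) = -550*(-14) = 7700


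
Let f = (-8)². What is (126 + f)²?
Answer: 36100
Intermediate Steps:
f = 64
(126 + f)² = (126 + 64)² = 190² = 36100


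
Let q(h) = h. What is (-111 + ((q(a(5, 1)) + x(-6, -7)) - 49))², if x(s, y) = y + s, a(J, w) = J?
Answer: 28224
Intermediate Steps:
x(s, y) = s + y
(-111 + ((q(a(5, 1)) + x(-6, -7)) - 49))² = (-111 + ((5 + (-6 - 7)) - 49))² = (-111 + ((5 - 13) - 49))² = (-111 + (-8 - 49))² = (-111 - 57)² = (-168)² = 28224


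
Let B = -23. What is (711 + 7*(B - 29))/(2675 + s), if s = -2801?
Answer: -347/126 ≈ -2.7540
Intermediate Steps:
(711 + 7*(B - 29))/(2675 + s) = (711 + 7*(-23 - 29))/(2675 - 2801) = (711 + 7*(-52))/(-126) = (711 - 364)*(-1/126) = 347*(-1/126) = -347/126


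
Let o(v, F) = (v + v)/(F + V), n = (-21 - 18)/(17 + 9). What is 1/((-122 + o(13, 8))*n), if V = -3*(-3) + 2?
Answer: 19/3438 ≈ 0.0055265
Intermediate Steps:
V = 11 (V = 9 + 2 = 11)
n = -3/2 (n = -39/26 = -39*1/26 = -3/2 ≈ -1.5000)
o(v, F) = 2*v/(11 + F) (o(v, F) = (v + v)/(F + 11) = (2*v)/(11 + F) = 2*v/(11 + F))
1/((-122 + o(13, 8))*n) = 1/((-122 + 2*13/(11 + 8))*(-3/2)) = 1/((-122 + 2*13/19)*(-3/2)) = 1/((-122 + 2*13*(1/19))*(-3/2)) = 1/((-122 + 26/19)*(-3/2)) = 1/(-2292/19*(-3/2)) = 1/(3438/19) = 19/3438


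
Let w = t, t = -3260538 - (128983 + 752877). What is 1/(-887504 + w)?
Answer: -1/5029902 ≈ -1.9881e-7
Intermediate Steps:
t = -4142398 (t = -3260538 - 1*881860 = -3260538 - 881860 = -4142398)
w = -4142398
1/(-887504 + w) = 1/(-887504 - 4142398) = 1/(-5029902) = -1/5029902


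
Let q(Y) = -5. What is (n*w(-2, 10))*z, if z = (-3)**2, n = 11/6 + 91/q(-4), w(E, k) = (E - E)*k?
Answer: 0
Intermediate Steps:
w(E, k) = 0 (w(E, k) = 0*k = 0)
n = -491/30 (n = 11/6 + 91/(-5) = 11*(1/6) + 91*(-1/5) = 11/6 - 91/5 = -491/30 ≈ -16.367)
z = 9
(n*w(-2, 10))*z = -491/30*0*9 = 0*9 = 0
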